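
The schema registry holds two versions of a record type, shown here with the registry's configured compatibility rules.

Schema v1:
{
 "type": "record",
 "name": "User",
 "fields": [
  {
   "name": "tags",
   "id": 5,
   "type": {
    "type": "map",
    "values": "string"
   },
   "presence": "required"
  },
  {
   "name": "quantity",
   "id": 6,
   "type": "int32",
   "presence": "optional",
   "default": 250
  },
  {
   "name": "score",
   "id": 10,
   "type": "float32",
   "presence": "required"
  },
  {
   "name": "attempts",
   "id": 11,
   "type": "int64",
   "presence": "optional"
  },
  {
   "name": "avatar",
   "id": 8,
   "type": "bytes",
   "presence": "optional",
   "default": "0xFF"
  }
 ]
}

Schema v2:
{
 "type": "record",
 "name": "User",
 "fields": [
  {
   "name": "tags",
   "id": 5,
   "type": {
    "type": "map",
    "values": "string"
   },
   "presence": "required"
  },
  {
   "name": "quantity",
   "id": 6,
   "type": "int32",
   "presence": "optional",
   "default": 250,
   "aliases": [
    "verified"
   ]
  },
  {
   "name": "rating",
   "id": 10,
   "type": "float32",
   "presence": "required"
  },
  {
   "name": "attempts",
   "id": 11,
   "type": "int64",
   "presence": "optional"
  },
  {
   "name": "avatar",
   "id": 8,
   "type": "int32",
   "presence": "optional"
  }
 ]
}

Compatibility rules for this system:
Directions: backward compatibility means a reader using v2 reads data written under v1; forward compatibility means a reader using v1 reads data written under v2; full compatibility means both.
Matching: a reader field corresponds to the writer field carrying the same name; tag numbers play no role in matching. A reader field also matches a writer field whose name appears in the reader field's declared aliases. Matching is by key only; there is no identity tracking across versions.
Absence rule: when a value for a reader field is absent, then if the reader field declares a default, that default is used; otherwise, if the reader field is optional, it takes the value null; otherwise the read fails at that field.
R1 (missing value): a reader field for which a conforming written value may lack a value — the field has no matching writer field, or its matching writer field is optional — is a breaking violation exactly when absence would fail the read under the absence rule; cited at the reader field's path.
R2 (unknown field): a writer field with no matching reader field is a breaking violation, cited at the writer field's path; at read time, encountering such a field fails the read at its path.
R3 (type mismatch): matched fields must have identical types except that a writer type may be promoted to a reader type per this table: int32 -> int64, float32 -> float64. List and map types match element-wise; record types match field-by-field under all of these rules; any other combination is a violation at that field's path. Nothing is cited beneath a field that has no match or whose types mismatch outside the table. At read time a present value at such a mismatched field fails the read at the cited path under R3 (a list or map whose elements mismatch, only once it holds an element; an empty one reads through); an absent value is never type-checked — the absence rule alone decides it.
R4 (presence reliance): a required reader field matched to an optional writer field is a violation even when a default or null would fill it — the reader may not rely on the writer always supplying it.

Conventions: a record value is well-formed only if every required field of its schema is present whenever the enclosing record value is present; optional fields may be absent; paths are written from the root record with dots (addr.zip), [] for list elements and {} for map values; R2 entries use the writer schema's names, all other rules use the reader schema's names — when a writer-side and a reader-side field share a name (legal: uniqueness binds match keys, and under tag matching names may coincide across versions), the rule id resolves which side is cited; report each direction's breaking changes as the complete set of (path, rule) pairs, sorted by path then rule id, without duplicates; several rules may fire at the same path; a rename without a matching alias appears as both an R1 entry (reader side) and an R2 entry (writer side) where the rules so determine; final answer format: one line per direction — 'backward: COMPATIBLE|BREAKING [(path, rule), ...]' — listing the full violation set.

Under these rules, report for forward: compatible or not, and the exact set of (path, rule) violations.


arrows below run writer -> reader for User
forward analysis of User with v1 as reader and v2 as writer:
  map<string, string> -> map<string, string>, writer required: tags aligns to tags
  int32 -> int32, writer optional: quantity aligns to quantity
  score: no writer-side match
  int64 -> int64, writer optional: attempts aligns to attempts
  int32 -> bytes, writer optional: avatar aligns to avatar
  writer field rating has no reader counterpart
  breaking: (avatar, R3)
  breaking: (rating, R2)
  breaking: (score, R1)
  forward on User therefore BREAKING (3)

forward: BREAKING [(avatar, R3), (rating, R2), (score, R1)]


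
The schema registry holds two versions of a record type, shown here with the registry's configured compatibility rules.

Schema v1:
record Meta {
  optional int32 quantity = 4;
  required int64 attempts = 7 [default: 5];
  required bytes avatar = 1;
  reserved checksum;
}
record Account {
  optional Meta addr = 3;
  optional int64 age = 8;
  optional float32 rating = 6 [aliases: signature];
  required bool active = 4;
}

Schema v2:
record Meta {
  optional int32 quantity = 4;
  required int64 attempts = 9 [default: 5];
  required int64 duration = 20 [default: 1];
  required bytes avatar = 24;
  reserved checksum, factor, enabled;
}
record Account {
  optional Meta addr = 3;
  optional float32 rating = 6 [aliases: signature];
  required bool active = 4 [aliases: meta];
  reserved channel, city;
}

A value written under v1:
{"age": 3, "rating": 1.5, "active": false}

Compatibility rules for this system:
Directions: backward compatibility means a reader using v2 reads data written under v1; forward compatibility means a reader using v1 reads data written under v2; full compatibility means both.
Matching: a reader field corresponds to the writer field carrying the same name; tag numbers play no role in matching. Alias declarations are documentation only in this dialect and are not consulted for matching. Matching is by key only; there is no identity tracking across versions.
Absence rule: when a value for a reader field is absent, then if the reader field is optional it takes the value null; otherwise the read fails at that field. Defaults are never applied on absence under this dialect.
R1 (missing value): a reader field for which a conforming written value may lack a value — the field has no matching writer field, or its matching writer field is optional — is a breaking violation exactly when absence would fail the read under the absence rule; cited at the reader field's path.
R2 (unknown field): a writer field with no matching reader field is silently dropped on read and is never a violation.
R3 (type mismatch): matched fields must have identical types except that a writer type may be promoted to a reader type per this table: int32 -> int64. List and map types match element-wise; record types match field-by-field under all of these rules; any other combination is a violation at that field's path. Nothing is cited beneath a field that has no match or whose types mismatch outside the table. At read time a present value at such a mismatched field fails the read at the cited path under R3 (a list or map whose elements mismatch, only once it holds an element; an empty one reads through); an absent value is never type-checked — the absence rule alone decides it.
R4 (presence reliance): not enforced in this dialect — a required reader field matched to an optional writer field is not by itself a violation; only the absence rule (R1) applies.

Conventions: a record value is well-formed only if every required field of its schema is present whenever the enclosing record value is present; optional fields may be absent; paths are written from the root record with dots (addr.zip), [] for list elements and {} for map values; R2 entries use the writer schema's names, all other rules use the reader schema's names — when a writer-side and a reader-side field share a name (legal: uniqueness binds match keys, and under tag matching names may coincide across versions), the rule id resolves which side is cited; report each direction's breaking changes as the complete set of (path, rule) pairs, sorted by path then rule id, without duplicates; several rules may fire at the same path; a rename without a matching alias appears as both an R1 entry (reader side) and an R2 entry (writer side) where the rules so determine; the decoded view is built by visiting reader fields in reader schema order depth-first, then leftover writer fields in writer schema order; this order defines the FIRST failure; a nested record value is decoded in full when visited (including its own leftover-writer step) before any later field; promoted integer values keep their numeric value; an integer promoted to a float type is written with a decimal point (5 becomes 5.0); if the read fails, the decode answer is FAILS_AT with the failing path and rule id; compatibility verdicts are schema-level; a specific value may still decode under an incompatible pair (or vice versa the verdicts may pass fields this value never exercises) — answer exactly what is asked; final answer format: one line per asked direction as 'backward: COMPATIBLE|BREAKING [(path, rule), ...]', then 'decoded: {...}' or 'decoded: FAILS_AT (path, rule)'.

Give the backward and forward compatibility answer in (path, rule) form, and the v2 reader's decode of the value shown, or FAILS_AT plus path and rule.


arrows below run writer -> reader for Account
backward on Account — v2 reading data written by v1:
  addr <- addr (Meta -> Meta, writer optional)
  rating <- rating (float32 -> float32, writer optional)
  active <- active (bool -> bool, writer required)
  writer age: unknown to reader
  addr.quantity <- addr.quantity (int32 -> int32, writer optional)
  addr.attempts <- addr.attempts (int64 -> int64, writer required)
  addr.duration has no writer counterpart
  addr.avatar <- addr.avatar (bytes -> bytes, writer required)
  R1 fires at addr.duration
  => 1 violation(s): backward is BREAKING for Account
forward on Account — v1 reading data written by v2:
  addr <- addr (Meta -> Meta, writer optional)
  age has no writer counterpart
  rating <- rating (float32 -> float32, writer optional)
  active <- active (bool -> bool, writer required)
  addr.quantity <- addr.quantity (int32 -> int32, writer optional)
  addr.attempts <- addr.attempts (int64 -> int64, writer required)
  addr.avatar <- addr.avatar (bytes -> bytes, writer required)
  writer addr.duration: unknown to reader
  => forward: COMPATIBLE
decode (reader v2):
  addr := null (absent, optional -> null)
  rating := 1.5
  active := false
  writer age: unknown -> dropped
  => decoded: {"addr": null, "rating": 1.5, "active": false}

backward: BREAKING [(addr.duration, R1)]; forward: COMPATIBLE []; decoded: {"addr": null, "rating": 1.5, "active": false}


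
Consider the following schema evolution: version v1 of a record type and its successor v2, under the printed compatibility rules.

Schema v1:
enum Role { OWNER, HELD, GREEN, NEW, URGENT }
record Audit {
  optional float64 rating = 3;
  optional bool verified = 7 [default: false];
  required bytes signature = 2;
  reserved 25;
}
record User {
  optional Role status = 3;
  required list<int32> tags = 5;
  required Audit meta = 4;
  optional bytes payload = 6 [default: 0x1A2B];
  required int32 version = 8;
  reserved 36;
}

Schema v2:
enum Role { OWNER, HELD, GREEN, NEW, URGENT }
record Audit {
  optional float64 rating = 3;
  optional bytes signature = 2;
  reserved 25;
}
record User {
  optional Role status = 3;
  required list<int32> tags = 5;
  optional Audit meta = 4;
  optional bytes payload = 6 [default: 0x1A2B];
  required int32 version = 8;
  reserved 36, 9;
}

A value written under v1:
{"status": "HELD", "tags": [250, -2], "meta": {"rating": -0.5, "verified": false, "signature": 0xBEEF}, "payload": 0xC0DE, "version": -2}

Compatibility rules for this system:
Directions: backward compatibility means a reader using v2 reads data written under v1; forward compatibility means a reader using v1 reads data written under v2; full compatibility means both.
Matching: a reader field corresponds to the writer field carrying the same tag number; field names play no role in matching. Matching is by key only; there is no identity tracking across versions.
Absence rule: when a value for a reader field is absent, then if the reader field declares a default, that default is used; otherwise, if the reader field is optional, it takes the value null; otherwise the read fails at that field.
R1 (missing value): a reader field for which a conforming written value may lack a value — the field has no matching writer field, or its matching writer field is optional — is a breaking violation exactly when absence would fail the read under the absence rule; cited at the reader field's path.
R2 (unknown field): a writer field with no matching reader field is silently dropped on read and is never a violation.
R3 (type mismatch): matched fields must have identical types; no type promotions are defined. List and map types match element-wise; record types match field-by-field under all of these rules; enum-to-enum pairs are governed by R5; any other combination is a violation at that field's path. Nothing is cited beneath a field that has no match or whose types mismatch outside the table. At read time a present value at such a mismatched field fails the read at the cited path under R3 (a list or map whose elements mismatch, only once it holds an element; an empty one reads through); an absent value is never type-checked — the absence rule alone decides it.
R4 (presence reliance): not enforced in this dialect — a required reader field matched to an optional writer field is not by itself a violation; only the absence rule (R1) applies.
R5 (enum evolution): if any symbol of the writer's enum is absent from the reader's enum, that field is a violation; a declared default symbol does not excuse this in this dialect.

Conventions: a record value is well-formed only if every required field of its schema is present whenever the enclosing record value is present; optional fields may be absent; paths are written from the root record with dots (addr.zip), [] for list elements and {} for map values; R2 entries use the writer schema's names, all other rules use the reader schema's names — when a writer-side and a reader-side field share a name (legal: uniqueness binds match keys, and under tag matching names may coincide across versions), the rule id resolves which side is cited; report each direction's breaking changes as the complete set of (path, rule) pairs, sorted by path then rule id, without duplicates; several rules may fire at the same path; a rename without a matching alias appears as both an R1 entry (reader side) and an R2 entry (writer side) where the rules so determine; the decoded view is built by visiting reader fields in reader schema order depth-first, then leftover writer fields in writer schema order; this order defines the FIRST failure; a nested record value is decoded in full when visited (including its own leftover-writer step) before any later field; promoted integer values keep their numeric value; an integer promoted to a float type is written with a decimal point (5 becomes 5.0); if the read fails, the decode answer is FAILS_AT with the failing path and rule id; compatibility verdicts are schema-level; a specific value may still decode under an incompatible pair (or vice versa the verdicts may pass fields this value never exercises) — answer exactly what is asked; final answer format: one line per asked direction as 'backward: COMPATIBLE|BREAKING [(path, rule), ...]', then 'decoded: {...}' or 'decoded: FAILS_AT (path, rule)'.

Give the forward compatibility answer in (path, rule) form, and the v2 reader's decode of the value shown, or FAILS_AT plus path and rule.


forward: BREAKING [(meta, R1), (meta.signature, R1)]; decoded: {"status": "HELD", "tags": [250, -2], "meta": {"rating": -0.5, "signature": 0xBEEF}, "payload": 0xC0DE, "version": -2}

arrows below run writer -> reader for User
checking forward for User: reader v1 against writer v2:
  Role -> Role, writer optional: status aligns to status
  list<int32> -> list<int32>, writer required: tags aligns to tags
  Audit -> Audit, writer optional: meta aligns to meta
  bytes -> bytes, writer optional: payload aligns to payload
  int32 -> int32, writer required: version aligns to version
  float64 -> float64, writer optional: meta.rating aligns to meta.rating
  meta.verified has no writer counterpart
  bytes -> bytes, writer optional: meta.signature aligns to meta.signature
  R1 fires at meta
  R1 fires at meta.signature
  => forward verdict for User: BREAKING, 2 violation(s)
migrating the User value to v2:
  status := "HELD"
  tags := [250, -2]
  meta.rating := -0.5
  meta.signature := 0xBEEF
  writer meta.verified: unknown -> dropped
  payload := 0xC0DE
  version := -2
  => decoded: {"status": "HELD", "tags": [250, -2], "meta": {"rating": -0.5, "signature": 0xBEEF}, "payload": 0xC0DE, "version": -2}


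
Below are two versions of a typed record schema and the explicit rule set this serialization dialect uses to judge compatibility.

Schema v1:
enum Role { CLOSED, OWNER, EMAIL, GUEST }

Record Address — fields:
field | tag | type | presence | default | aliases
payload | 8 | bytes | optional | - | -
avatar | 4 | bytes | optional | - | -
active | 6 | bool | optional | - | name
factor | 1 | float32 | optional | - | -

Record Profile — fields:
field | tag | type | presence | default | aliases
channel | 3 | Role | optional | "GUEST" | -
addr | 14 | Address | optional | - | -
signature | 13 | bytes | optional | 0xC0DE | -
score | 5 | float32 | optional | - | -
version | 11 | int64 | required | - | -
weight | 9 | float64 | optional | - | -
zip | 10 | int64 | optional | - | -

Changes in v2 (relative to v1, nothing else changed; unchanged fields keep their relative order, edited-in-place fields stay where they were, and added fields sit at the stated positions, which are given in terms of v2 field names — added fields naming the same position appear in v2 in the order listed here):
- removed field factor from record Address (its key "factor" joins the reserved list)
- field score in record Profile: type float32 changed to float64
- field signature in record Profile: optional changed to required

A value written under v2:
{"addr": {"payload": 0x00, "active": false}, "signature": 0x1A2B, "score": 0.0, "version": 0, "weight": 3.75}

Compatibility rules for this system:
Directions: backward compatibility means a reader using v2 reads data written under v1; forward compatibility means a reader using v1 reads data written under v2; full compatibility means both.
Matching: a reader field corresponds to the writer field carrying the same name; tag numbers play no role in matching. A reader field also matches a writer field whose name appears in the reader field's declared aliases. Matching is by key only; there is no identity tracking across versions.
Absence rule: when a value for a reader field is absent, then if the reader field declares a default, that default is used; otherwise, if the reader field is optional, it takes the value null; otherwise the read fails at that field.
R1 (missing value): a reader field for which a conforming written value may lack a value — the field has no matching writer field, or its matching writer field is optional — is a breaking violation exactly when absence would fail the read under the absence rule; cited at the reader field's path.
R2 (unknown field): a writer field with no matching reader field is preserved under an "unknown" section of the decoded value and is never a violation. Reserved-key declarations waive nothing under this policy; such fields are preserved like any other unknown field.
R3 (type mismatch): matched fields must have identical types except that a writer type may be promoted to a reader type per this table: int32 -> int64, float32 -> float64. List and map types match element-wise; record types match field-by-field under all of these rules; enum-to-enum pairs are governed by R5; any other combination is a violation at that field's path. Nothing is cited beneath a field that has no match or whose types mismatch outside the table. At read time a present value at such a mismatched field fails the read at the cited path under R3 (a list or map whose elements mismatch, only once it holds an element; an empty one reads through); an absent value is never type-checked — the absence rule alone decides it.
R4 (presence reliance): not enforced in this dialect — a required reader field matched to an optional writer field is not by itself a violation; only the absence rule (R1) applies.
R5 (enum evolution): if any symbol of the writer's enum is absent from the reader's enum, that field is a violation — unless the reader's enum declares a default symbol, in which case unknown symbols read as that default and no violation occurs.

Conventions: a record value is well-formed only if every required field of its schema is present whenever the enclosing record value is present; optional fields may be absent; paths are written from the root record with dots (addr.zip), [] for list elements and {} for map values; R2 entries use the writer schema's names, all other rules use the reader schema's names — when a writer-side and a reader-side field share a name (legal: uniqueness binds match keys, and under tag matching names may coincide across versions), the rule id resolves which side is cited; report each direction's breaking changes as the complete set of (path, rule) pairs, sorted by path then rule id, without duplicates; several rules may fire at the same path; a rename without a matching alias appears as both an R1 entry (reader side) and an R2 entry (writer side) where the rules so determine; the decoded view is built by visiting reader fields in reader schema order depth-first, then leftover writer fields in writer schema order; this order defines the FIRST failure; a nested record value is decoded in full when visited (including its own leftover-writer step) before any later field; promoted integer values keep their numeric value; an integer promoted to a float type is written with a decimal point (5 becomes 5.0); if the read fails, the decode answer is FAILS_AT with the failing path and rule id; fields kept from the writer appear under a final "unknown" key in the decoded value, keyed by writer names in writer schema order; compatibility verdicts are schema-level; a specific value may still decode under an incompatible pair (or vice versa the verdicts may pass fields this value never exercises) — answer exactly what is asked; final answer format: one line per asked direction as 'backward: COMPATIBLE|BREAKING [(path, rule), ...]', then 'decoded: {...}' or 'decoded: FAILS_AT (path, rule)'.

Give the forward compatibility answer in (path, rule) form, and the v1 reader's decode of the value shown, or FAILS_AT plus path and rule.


the writer's type comes first in each Profile pair
forward pass over Profile, reader schema v1, writer schema v2:
  writer optional, Role -> Role: reader channel maps from writer channel
  writer optional, Address -> Address: reader addr maps from writer addr
  writer required, bytes -> bytes: reader signature maps from writer signature
  writer optional, float64 -> float32: reader score maps from writer score
  writer required, int64 -> int64: reader version maps from writer version
  writer optional, float64 -> float64: reader weight maps from writer weight
  writer optional, int64 -> int64: reader zip maps from writer zip
  writer optional, bytes -> bytes: reader addr.payload maps from writer addr.payload
  writer optional, bytes -> bytes: reader addr.avatar maps from writer addr.avatar
  writer optional, bool -> bool: reader addr.active maps from writer addr.active
  addr.factor: no writer-side match
  breaking: (score, R3)
  => forward: BREAKING (1)
migrating the Profile value to v1:
  channel := "GUEST" (absent -> default)
  addr.payload := 0x00
  addr.avatar := null (absent, optional -> null)
  addr.active := false
  addr.factor := null (absent, optional -> null)
  signature := 0x1A2B
  read fails at score under R3
  => FAILS_AT (score, R3)
diffs on Profile not affecting the asked answer:
  removed field factor from record Address (its key "factor" joins the reserved list) -> triggers nothing under Profile's printed rules — same verdict
  field signature in record Profile: optional changed to required -> triggers nothing under Profile's printed rules — same verdict

forward: BREAKING [(score, R3)]; decoded: FAILS_AT (score, R3)


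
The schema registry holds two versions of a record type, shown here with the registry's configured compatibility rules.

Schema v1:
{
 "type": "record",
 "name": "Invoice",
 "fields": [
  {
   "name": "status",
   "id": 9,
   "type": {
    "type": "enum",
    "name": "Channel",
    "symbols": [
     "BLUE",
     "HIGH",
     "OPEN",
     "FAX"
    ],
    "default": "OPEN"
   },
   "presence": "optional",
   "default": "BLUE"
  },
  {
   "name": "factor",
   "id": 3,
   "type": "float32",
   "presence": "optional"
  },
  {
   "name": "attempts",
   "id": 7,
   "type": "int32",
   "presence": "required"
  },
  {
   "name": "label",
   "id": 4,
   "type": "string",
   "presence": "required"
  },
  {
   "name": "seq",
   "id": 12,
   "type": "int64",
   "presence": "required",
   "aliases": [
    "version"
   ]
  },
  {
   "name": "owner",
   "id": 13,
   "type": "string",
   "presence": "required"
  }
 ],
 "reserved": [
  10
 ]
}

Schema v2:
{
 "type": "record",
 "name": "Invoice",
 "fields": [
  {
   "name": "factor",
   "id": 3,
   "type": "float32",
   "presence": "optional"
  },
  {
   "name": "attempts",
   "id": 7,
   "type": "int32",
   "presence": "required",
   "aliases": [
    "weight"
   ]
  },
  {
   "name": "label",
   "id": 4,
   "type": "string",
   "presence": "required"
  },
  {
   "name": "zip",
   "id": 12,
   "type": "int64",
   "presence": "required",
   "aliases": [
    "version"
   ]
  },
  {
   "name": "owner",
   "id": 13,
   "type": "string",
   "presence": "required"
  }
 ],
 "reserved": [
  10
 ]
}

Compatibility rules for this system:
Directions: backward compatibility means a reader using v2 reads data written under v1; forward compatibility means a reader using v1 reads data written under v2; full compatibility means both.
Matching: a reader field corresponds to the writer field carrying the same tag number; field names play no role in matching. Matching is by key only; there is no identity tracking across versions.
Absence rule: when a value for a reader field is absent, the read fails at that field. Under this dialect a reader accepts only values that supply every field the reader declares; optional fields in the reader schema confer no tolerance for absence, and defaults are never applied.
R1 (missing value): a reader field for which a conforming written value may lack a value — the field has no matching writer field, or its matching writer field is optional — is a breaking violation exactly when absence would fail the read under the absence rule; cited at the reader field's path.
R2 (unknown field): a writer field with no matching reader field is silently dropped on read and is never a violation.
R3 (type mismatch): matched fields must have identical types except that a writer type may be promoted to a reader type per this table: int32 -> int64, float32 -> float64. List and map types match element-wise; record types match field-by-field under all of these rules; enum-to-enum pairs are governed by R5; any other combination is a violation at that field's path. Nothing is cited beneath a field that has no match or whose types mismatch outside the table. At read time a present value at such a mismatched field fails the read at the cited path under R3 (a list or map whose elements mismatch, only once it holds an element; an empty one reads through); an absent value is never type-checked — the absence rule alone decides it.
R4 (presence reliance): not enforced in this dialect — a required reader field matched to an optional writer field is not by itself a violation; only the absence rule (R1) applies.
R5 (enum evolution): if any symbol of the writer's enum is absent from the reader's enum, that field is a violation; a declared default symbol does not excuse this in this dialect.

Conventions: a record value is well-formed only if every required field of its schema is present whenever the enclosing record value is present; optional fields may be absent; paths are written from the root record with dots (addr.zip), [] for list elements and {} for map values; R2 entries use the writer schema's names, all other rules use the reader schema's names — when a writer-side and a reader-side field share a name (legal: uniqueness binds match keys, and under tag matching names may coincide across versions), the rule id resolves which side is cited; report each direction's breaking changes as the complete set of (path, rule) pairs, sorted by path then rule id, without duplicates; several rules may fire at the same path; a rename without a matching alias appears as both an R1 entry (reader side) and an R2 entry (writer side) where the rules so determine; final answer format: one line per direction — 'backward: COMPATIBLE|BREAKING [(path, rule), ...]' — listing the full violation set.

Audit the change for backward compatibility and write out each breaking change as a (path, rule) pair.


in Invoice below, arrows point writer -> reader
checking backward for Invoice: reader v2 against writer v1:
  writer optional, float32 -> float32: reader factor maps from writer factor
  writer required, int32 -> int32: reader attempts maps from writer attempts
  writer required, string -> string: reader label maps from writer label
  writer required, int64 -> int64: reader zip maps from writer seq
  writer required, string -> string: reader owner maps from writer owner
  status (writer side), unknown to reader
  R1 fires at factor
  backward on Invoice therefore BREAKING (1)
remaining Invoice differences; none change what is asked:
  renamed field seq to zip in record Invoice -> no rule fires on it in Invoice's dialect; the asked verdict holds

backward: BREAKING [(factor, R1)]


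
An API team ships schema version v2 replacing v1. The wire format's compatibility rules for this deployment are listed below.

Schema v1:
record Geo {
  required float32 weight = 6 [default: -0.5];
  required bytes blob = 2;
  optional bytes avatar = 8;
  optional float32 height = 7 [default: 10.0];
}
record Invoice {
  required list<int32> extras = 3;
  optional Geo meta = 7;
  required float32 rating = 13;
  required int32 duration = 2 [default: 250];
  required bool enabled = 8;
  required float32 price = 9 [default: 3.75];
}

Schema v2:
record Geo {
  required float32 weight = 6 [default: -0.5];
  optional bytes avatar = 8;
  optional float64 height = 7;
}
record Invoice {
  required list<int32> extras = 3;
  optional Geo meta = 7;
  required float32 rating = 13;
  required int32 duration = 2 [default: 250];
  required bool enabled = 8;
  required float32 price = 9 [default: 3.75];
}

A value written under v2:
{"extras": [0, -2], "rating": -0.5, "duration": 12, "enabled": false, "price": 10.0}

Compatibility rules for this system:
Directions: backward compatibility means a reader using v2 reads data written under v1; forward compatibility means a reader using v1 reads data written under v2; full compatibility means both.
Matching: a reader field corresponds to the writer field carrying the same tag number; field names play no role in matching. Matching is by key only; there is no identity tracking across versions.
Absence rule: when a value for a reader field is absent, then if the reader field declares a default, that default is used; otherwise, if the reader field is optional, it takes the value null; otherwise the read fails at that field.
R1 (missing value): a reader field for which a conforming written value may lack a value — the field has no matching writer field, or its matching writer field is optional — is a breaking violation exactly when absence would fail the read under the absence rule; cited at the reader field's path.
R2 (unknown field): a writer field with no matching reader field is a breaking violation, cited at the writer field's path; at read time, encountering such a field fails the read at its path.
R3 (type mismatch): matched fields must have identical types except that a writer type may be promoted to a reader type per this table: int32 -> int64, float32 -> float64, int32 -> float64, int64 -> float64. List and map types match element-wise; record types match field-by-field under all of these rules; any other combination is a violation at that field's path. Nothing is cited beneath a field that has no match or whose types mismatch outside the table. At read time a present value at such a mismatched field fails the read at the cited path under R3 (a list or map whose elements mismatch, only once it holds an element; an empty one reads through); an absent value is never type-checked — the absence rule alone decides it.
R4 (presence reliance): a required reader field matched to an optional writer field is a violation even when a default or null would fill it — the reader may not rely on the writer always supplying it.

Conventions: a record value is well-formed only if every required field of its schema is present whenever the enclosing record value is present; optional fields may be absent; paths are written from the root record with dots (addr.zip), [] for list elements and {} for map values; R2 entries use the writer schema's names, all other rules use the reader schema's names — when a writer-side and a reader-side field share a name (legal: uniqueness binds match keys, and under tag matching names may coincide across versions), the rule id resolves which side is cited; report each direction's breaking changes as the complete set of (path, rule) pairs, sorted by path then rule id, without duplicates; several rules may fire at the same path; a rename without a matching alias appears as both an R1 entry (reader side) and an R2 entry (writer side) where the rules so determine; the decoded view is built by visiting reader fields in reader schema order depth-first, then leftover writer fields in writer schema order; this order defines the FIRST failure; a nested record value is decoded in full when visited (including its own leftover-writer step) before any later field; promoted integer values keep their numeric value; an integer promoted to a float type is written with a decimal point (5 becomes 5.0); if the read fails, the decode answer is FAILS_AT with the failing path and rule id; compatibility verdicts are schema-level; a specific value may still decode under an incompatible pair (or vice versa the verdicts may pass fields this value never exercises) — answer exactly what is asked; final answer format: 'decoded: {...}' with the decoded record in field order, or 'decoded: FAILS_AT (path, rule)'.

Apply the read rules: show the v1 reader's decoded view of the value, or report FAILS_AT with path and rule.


arrows below run writer -> reader for Invoice
decoding the Invoice value with the v1 reader:
  extras := [0, -2]
  meta := null (missing; optional => null)
  rating := -0.5
  duration := 12
  enabled := false
  price := 10.0
  => decoded: {"extras": [0, -2], "meta": null, "rating": -0.5, "duration": 12, "enabled": false, "price": 10.0}
checking off the Invoice differences that do not matter here:
  field height in record Geo: type float32 changed to float64 (its default is dropped) -> matters for Invoice compatibility verdicts, not for this value's decode
  removed field blob from record Geo -> matters for Invoice compatibility verdicts, not for this value's decode

decoded: {"extras": [0, -2], "meta": null, "rating": -0.5, "duration": 12, "enabled": false, "price": 10.0}


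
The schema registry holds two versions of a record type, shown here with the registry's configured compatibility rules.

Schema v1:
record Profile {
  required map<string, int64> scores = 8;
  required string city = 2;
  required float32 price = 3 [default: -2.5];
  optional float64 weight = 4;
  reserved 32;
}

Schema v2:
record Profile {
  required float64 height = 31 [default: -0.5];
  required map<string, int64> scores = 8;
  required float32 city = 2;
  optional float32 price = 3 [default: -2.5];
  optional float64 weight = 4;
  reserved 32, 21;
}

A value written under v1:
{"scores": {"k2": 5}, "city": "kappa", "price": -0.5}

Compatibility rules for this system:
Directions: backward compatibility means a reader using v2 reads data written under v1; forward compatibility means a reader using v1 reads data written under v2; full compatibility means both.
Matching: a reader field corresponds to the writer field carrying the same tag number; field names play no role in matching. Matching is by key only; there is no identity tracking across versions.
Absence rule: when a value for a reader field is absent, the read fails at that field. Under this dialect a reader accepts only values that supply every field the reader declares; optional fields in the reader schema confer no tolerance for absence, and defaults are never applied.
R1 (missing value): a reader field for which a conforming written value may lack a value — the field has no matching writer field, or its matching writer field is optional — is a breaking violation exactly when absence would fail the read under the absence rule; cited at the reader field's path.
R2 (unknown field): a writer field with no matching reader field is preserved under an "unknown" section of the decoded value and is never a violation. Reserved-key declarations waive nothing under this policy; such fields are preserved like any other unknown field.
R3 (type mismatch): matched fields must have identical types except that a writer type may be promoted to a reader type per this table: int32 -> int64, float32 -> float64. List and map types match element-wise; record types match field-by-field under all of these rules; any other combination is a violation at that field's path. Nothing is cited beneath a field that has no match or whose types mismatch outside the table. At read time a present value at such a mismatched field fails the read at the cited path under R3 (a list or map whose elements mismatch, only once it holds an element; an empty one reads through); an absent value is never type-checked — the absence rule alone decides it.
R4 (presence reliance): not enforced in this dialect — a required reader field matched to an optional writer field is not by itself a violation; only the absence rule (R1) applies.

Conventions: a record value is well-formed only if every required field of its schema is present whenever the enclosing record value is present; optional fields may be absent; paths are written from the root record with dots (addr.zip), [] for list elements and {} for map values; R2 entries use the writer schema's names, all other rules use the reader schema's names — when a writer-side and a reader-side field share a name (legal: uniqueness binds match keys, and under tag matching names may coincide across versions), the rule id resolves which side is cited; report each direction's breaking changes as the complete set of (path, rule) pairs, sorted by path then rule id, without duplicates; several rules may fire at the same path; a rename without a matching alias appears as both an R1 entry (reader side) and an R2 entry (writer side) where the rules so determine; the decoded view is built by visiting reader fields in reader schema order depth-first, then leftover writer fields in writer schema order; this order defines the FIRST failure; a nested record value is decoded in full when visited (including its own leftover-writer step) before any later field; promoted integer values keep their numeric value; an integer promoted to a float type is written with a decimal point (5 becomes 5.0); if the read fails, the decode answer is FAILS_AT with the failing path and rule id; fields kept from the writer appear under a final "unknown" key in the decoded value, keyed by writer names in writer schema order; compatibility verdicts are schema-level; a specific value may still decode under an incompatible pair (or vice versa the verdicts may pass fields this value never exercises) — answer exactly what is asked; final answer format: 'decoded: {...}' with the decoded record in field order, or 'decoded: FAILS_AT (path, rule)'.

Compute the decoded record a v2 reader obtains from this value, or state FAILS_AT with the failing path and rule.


arrows below run writer -> reader for Profile
decode (reader v2):
  read fails at height under R1 (no fill)
  => FAILS_AT (height, R1)
the rest of the Profile diff is inert for this question:
  field price in record Profile: required changed to optional -> a verdict-level change on Profile — the shown value reads the same
  field city in record Profile: type string changed to float32 -> a verdict-level change on Profile — the shown value reads the same

decoded: FAILS_AT (height, R1)
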